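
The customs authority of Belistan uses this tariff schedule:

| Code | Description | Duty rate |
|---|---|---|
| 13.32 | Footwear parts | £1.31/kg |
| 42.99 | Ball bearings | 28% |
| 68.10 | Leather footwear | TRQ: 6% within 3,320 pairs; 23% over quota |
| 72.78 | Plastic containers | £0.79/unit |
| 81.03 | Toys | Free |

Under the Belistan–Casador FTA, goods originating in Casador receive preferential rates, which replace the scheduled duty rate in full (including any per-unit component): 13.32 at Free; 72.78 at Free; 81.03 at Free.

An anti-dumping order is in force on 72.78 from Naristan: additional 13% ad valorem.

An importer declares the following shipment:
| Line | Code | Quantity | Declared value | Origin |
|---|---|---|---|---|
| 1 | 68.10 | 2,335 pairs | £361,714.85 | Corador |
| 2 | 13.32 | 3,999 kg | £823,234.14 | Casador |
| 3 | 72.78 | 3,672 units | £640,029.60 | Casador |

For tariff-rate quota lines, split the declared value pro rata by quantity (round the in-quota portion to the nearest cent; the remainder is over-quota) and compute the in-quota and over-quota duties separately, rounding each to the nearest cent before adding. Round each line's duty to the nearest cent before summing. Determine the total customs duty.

£21,702.89

Line 1 (68.10, Corador, 2,335 pairs, £361,714.85):
Code 68.10 is under a tariff-rate quota (threshold 3,320 pairs). Quantity 2,335 pairs is within the quota, so the in-quota rate 6% applies to the full value.
Duty = £361,714.85 × 6% = £21,702.89.
Line 2 (13.32, Casador, 3,999 kg, £823,234.14):
Base rate for 13.32 is £1.31/kg.
Origin Casador qualifies under the Belistan–Casador agreement and 13.32 is covered: preferential rate Free applies instead.
Duty = £823,234.14 × 0% = £0.00.
Line 3 (72.78, Casador, 3,672 units, £640,029.60):
Base rate for 72.78 is £0.79/unit.
Origin Casador qualifies under the Belistan–Casador agreement and 72.78 is covered: preferential rate Free applies instead.
The additional-duty order on 72.78 targets Naristan, not Casador; it does not apply.
Duty = £640,029.60 × 0% = £0.00.
Total = £21,702.89 + £0.00 + £0.00 = £21,702.89.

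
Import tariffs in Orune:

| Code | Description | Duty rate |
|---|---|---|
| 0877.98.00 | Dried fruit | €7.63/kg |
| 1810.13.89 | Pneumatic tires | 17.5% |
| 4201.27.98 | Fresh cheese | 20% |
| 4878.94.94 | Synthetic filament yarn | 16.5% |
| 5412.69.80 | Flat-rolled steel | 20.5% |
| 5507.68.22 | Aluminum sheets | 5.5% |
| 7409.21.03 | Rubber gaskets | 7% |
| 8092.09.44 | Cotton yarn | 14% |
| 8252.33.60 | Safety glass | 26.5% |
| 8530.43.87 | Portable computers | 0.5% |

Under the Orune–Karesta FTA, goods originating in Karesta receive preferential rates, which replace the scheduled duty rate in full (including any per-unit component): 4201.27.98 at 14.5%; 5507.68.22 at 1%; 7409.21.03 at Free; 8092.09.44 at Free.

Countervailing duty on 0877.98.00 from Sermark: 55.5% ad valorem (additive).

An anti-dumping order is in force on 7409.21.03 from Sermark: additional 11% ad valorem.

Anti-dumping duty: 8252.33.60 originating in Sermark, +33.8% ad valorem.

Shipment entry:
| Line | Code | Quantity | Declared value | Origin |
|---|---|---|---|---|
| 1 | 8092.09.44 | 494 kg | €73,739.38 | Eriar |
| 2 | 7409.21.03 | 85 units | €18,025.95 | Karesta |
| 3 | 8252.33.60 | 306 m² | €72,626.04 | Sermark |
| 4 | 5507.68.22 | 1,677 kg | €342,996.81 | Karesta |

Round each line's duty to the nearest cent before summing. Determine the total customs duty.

Line 1 (8092.09.44, Eriar, 494 kg, €73,739.38):
Base rate for 8092.09.44 is 14%.
8092.09.44 has an FTA preferential rate, but origin Eriar is not Karesta; base rate stands.
Duty = €73,739.38 × 14% = €10,323.51.
Line 2 (7409.21.03, Karesta, 85 units, €18,025.95):
Base rate for 7409.21.03 is 7%.
Origin Karesta qualifies under the Orune–Karesta agreement and 7409.21.03 is covered: preferential rate Free applies instead.
The additional-duty order on 7409.21.03 targets Sermark, not Karesta; it does not apply.
Duty = €18,025.95 × 0% = €0.00.
Line 3 (8252.33.60, Sermark, 306 m², €72,626.04):
Base rate for 8252.33.60 is 26.5%.
Additional duty on 8252.33.60 from Sermark: +33.8%. Applied ad valorem rate: 26.5% + 33.8% = 60.3%.
Duty = €72,626.04 × 60.3% = €43,793.50.
Line 4 (5507.68.22, Karesta, 1,677 kg, €342,996.81):
Base rate for 5507.68.22 is 5.5%.
Origin Karesta qualifies under the Orune–Karesta agreement and 5507.68.22 is covered: preferential rate 1% applies instead.
Duty = €342,996.81 × 1% = €3,429.97.
Total = €10,323.51 + €0.00 + €43,793.50 + €3,429.97 = €57,546.98.

€57,546.98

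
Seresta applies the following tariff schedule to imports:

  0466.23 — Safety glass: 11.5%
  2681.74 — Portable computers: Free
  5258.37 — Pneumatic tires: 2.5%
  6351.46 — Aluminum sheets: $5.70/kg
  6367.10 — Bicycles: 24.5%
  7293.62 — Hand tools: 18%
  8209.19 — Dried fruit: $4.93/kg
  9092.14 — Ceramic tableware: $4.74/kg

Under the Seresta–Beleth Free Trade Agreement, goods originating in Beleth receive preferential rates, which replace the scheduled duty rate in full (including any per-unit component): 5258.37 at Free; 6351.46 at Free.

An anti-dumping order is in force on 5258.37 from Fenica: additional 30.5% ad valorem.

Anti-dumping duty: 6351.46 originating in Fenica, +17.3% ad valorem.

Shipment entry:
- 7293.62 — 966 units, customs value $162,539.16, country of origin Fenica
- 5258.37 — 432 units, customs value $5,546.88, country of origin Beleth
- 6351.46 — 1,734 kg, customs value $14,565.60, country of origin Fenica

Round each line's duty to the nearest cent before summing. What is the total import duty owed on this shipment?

$41,660.70

Line 1 (7293.62, Fenica, 966 units, $162,539.16):
Base rate for 7293.62 is 18%.
Duty = $162,539.16 × 18% = $29,257.05.
Line 2 (5258.37, Beleth, 432 units, $5,546.88):
Base rate for 5258.37 is 2.5%.
Origin Beleth qualifies under the Seresta–Beleth agreement and 5258.37 is covered: preferential rate Free applies instead.
The additional-duty order on 5258.37 targets Fenica, not Beleth; it does not apply.
Duty = $5,546.88 × 0% = $0.00.
Line 3 (6351.46, Fenica, 1,734 kg, $14,565.60):
Base rate for 6351.46 is $5.70/kg.
6351.46 has an FTA preferential rate, but origin Fenica is not Beleth; base rate stands.
Additional duty on 6351.46 from Fenica: +17.3% ad valorem. Applied ad valorem rate = 17.3%.
Duty = $14,565.60 × 17.3% + 1,734 × $5.70 = $12,403.65.
Total = $29,257.05 + $0.00 + $12,403.65 = $41,660.70.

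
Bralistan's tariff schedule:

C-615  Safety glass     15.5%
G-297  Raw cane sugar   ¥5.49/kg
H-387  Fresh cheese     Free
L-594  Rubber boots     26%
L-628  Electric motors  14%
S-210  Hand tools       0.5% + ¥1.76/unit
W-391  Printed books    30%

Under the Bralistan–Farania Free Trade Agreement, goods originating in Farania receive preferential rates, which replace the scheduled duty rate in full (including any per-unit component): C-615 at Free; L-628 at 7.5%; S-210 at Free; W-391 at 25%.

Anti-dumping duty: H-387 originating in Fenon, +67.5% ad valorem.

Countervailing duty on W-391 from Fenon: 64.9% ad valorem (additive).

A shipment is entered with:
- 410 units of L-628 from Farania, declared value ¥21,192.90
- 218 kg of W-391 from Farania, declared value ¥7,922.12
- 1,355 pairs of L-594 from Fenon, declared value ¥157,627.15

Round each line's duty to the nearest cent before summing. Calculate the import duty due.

¥44,553.06

Line 1 (L-628, Farania, 410 units, ¥21,192.90):
Base rate for L-628 is 14%.
Origin Farania qualifies under the Bralistan–Farania agreement and L-628 is covered: preferential rate 7.5% applies instead.
Duty = ¥21,192.90 × 7.5% = ¥1,589.47.
Line 2 (W-391, Farania, 218 kg, ¥7,922.12):
Base rate for W-391 is 30%.
Origin Farania qualifies under the Bralistan–Farania agreement and W-391 is covered: preferential rate 25% applies instead.
The additional-duty order on W-391 targets Fenon, not Farania; it does not apply.
Duty = ¥7,922.12 × 25% = ¥1,980.53.
Line 3 (L-594, Fenon, 1,355 pairs, ¥157,627.15):
Base rate for L-594 is 26%.
Duty = ¥157,627.15 × 26% = ¥40,983.06.
Total = ¥1,589.47 + ¥1,980.53 + ¥40,983.06 = ¥44,553.06.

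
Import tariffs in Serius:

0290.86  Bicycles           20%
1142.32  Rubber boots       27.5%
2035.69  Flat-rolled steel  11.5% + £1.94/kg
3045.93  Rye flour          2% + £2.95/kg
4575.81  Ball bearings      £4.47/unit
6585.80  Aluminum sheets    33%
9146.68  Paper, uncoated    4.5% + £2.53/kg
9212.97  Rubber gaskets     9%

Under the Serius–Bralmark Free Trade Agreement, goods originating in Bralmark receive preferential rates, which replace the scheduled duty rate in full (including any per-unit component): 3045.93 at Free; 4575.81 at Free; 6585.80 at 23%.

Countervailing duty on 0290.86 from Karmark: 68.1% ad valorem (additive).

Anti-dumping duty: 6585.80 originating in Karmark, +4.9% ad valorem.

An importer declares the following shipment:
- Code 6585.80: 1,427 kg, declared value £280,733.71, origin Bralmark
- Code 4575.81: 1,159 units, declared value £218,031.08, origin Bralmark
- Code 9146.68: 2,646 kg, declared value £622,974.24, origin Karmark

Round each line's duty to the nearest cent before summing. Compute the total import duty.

Line 1 (6585.80, Bralmark, 1,427 kg, £280,733.71):
Base rate for 6585.80 is 33%.
Origin Bralmark qualifies under the Serius–Bralmark agreement and 6585.80 is covered: preferential rate 23% applies instead.
The additional-duty order on 6585.80 targets Karmark, not Bralmark; it does not apply.
Duty = £280,733.71 × 23% = £64,568.75.
Line 2 (4575.81, Bralmark, 1,159 units, £218,031.08):
Base rate for 4575.81 is £4.47/unit.
Origin Bralmark qualifies under the Serius–Bralmark agreement and 4575.81 is covered: preferential rate Free applies instead.
Duty = £218,031.08 × 0% = £0.00.
Line 3 (9146.68, Karmark, 2,646 kg, £622,974.24):
Base rate for 9146.68 is 4.5% + £2.53/kg.
Duty = £622,974.24 × 4.5% + 2,646 × £2.53 = £34,728.22.
Total = £64,568.75 + £0.00 + £34,728.22 = £99,296.97.

£99,296.97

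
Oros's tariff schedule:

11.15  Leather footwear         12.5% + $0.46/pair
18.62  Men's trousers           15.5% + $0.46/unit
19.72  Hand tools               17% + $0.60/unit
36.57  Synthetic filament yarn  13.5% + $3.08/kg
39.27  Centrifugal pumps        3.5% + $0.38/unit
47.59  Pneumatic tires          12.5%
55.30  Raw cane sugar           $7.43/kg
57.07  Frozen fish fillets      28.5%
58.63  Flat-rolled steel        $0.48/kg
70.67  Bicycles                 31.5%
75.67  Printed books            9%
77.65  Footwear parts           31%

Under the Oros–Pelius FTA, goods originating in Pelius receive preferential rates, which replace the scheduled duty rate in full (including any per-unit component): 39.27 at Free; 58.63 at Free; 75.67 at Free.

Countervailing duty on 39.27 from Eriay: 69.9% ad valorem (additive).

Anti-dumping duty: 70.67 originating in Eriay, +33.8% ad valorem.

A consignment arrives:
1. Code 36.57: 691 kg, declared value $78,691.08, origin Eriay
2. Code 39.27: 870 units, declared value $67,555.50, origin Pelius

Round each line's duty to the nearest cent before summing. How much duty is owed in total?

Line 1 (36.57, Eriay, 691 kg, $78,691.08):
Base rate for 36.57 is 13.5% + $3.08/kg.
Duty = $78,691.08 × 13.5% + 691 × $3.08 = $12,751.58.
Line 2 (39.27, Pelius, 870 units, $67,555.50):
Base rate for 39.27 is 3.5% + $0.38/unit.
Origin Pelius qualifies under the Oros–Pelius agreement and 39.27 is covered: preferential rate Free applies instead.
The additional-duty order on 39.27 targets Eriay, not Pelius; it does not apply.
Duty = $67,555.50 × 0% = $0.00.
Total = $12,751.58 + $0.00 = $12,751.58.

$12,751.58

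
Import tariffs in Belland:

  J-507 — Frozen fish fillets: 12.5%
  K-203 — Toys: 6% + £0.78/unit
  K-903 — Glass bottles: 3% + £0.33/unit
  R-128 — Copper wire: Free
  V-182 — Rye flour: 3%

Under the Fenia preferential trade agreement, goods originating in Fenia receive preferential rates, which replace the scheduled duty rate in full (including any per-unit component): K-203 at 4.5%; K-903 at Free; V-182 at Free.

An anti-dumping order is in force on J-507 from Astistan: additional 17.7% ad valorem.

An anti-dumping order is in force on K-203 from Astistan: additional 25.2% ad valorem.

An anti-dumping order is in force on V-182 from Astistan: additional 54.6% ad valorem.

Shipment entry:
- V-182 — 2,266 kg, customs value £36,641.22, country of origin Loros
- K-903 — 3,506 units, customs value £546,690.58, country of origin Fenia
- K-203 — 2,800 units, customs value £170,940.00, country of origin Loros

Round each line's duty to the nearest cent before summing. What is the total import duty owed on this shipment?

£13,539.64

Line 1 (V-182, Loros, 2,266 kg, £36,641.22):
Base rate for V-182 is 3%.
V-182 has an FTA preferential rate, but origin Loros is not Fenia; base rate stands.
The additional-duty order on V-182 targets Astistan, not Loros; it does not apply.
Duty = £36,641.22 × 3% = £1,099.24.
Line 2 (K-903, Fenia, 3,506 units, £546,690.58):
Base rate for K-903 is 3% + £0.33/unit.
Origin Fenia qualifies under the Belland–Fenia agreement and K-903 is covered: preferential rate Free applies instead.
Duty = £546,690.58 × 0% = £0.00.
Line 3 (K-203, Loros, 2,800 units, £170,940.00):
Base rate for K-203 is 6% + £0.78/unit.
K-203 has an FTA preferential rate, but origin Loros is not Fenia; base rate stands.
The additional-duty order on K-203 targets Astistan, not Loros; it does not apply.
Duty = £170,940.00 × 6% + 2,800 × £0.78 = £12,440.40.
Total = £1,099.24 + £0.00 + £12,440.40 = £13,539.64.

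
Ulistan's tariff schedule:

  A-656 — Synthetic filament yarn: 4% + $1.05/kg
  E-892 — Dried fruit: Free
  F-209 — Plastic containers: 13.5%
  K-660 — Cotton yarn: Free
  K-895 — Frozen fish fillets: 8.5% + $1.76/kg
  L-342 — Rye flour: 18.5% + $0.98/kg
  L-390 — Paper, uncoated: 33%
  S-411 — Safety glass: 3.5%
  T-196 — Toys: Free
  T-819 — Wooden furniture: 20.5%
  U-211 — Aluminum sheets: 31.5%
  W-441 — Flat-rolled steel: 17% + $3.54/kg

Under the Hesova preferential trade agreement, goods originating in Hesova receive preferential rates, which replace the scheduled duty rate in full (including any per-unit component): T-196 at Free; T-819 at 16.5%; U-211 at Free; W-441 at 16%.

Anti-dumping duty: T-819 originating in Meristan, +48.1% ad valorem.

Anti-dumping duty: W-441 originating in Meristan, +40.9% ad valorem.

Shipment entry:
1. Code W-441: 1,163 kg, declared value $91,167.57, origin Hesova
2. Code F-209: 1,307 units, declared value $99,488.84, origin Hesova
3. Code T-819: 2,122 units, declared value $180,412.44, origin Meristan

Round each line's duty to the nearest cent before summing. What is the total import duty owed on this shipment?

$151,780.73

Line 1 (W-441, Hesova, 1,163 kg, $91,167.57):
Base rate for W-441 is 17% + $3.54/kg.
Origin Hesova qualifies under the Ulistan–Hesova agreement and W-441 is covered: preferential rate 16% applies instead.
The additional-duty order on W-441 targets Meristan, not Hesova; it does not apply.
Duty = $91,167.57 × 16% = $14,586.81.
Line 2 (F-209, Hesova, 1,307 units, $99,488.84):
Base rate for F-209 is 13.5%.
Origin Hesova is the FTA partner but F-209 is not on the preference list; base rate stands.
Duty = $99,488.84 × 13.5% = $13,430.99.
Line 3 (T-819, Meristan, 2,122 units, $180,412.44):
Base rate for T-819 is 20.5%.
T-819 has an FTA preferential rate, but origin Meristan is not Hesova; base rate stands.
Additional duty on T-819 from Meristan: +48.1%. Applied ad valorem rate: 20.5% + 48.1% = 68.6%.
Duty = $180,412.44 × 68.6% = $123,762.93.
Total = $14,586.81 + $13,430.99 + $123,762.93 = $151,780.73.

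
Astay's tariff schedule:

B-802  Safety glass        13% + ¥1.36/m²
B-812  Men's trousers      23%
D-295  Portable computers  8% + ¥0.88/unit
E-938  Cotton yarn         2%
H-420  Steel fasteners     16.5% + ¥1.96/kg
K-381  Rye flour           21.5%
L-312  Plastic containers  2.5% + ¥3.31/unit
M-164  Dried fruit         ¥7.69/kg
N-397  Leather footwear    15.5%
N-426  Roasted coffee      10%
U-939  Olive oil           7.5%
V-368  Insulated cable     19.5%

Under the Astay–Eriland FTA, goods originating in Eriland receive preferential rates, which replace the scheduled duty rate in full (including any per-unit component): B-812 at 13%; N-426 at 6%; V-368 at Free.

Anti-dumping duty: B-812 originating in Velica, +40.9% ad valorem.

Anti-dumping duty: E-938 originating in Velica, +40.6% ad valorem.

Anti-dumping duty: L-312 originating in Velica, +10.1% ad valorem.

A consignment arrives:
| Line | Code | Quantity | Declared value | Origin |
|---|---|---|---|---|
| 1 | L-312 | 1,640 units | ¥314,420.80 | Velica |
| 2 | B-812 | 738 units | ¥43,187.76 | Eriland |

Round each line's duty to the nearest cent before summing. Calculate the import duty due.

¥50,659.83

Line 1 (L-312, Velica, 1,640 units, ¥314,420.80):
Base rate for L-312 is 2.5% + ¥3.31/unit.
Additional duty on L-312 from Velica: +10.1%. Applied ad valorem rate: 2.5% + 10.1% = 12.6%.
Duty = ¥314,420.80 × 12.6% + 1,640 × ¥3.31 = ¥45,045.42.
Line 2 (B-812, Eriland, 738 units, ¥43,187.76):
Base rate for B-812 is 23%.
Origin Eriland qualifies under the Astay–Eriland agreement and B-812 is covered: preferential rate 13% applies instead.
The additional-duty order on B-812 targets Velica, not Eriland; it does not apply.
Duty = ¥43,187.76 × 13% = ¥5,614.41.
Total = ¥45,045.42 + ¥5,614.41 = ¥50,659.83.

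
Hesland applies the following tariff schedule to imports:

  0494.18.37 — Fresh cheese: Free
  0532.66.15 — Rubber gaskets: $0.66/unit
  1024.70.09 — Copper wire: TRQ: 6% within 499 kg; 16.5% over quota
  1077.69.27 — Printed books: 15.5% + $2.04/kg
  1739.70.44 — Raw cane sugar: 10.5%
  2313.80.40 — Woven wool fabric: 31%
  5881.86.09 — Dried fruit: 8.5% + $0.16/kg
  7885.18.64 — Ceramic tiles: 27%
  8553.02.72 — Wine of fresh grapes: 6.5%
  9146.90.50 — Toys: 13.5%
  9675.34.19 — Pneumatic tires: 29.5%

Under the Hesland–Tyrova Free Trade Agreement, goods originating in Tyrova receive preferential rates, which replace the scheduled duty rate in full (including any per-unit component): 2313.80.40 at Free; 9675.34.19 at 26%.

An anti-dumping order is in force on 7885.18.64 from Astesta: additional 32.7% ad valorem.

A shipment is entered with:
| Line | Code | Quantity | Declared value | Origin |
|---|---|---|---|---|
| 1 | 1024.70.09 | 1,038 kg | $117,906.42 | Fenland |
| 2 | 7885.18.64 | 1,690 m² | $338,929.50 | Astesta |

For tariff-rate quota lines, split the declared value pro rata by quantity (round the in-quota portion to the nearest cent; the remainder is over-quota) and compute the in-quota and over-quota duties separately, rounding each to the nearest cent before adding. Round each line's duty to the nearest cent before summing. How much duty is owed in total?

Line 1 (1024.70.09, Fenland, 1,038 kg, $117,906.42):
Code 1024.70.09 is under a tariff-rate quota (threshold 499 kg). In-quota: 499 kg at 6%; over-quota: 539 kg at 16.5%.
Pro-rata value split: in-quota = $117,906.42 × 499/1,038 = $56,681.41; over-quota = $117,906.42 − $56,681.41 = $61,225.01.
In-quota duty = $56,681.41 × 6% = $3,400.88. Over-quota duty = $61,225.01 × 16.5% = $10,102.13.
Line duty = $3,400.88 + $10,102.13 = $13,503.01.
Line 2 (7885.18.64, Astesta, 1,690 m², $338,929.50):
Base rate for 7885.18.64 is 27%.
Additional duty on 7885.18.64 from Astesta: +32.7%. Applied ad valorem rate: 27% + 32.7% = 59.7%.
Duty = $338,929.50 × 59.7% = $202,340.91.
Total = $13,503.01 + $202,340.91 = $215,843.92.

$215,843.92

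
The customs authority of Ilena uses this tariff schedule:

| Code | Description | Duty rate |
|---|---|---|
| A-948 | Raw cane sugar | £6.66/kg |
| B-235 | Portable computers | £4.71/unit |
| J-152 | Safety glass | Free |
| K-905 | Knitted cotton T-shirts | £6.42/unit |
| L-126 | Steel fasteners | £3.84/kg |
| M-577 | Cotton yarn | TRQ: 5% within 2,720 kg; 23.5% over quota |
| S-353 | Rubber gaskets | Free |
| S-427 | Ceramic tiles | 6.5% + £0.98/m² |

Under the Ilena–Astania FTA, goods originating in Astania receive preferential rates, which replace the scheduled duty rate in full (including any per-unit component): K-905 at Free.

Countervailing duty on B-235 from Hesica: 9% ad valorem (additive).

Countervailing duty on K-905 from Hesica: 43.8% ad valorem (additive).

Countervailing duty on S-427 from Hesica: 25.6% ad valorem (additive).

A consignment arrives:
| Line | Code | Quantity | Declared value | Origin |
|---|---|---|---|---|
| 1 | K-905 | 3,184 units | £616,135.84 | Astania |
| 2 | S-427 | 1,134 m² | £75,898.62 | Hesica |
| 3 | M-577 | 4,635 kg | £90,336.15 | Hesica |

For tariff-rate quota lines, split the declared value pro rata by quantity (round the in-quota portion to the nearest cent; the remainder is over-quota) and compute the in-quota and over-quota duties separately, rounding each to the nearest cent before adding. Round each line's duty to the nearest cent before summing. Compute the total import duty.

£36,896.41

Line 1 (K-905, Astania, 3,184 units, £616,135.84):
Base rate for K-905 is £6.42/unit.
Origin Astania qualifies under the Ilena–Astania agreement and K-905 is covered: preferential rate Free applies instead.
The additional-duty order on K-905 targets Hesica, not Astania; it does not apply.
Duty = £616,135.84 × 0% = £0.00.
Line 2 (S-427, Hesica, 1,134 m², £75,898.62):
Base rate for S-427 is 6.5% + £0.98/m².
Additional duty on S-427 from Hesica: +25.6%. Applied ad valorem rate: 6.5% + 25.6% = 32.1%.
Duty = £75,898.62 × 32.1% + 1,134 × £0.98 = £25,474.78.
Line 3 (M-577, Hesica, 4,635 kg, £90,336.15):
Code M-577 is under a tariff-rate quota (threshold 2,720 kg). In-quota: 2,720 kg at 5%; over-quota: 1,915 kg at 23.5%.
Pro-rata value split: in-quota = £90,336.15 × 2,720/4,635 = £53,012.80; over-quota = £90,336.15 − £53,012.80 = £37,323.35.
In-quota duty = £53,012.80 × 5% = £2,650.64. Over-quota duty = £37,323.35 × 23.5% = £8,770.99.
Line duty = £2,650.64 + £8,770.99 = £11,421.63.
Total = £0.00 + £25,474.78 + £11,421.63 = £36,896.41.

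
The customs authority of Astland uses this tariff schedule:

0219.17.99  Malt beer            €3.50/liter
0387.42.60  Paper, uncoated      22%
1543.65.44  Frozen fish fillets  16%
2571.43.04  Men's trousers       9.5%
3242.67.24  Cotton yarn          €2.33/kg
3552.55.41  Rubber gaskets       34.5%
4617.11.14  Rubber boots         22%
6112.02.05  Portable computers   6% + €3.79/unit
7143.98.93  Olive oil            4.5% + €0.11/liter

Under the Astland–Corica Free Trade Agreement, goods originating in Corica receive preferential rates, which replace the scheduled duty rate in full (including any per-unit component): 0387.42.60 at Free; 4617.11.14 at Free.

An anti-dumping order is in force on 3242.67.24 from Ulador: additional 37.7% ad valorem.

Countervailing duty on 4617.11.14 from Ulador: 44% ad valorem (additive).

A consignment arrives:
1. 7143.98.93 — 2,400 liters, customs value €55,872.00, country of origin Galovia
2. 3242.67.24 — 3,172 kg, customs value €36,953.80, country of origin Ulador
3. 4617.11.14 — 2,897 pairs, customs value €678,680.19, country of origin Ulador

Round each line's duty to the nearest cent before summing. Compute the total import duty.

Line 1 (7143.98.93, Galovia, 2,400 liters, €55,872.00):
Base rate for 7143.98.93 is 4.5% + €0.11/liter.
Duty = €55,872.00 × 4.5% + 2,400 × €0.11 = €2,778.24.
Line 2 (3242.67.24, Ulador, 3,172 kg, €36,953.80):
Base rate for 3242.67.24 is €2.33/kg.
Additional duty on 3242.67.24 from Ulador: +37.7% ad valorem. Applied ad valorem rate = 37.7%.
Duty = €36,953.80 × 37.7% + 3,172 × €2.33 = €21,322.34.
Line 3 (4617.11.14, Ulador, 2,897 pairs, €678,680.19):
Base rate for 4617.11.14 is 22%.
4617.11.14 has an FTA preferential rate, but origin Ulador is not Corica; base rate stands.
Additional duty on 4617.11.14 from Ulador: +44%. Applied ad valorem rate: 22% + 44% = 66%.
Duty = €678,680.19 × 66% = €447,928.93.
Total = €2,778.24 + €21,322.34 + €447,928.93 = €472,029.51.

€472,029.51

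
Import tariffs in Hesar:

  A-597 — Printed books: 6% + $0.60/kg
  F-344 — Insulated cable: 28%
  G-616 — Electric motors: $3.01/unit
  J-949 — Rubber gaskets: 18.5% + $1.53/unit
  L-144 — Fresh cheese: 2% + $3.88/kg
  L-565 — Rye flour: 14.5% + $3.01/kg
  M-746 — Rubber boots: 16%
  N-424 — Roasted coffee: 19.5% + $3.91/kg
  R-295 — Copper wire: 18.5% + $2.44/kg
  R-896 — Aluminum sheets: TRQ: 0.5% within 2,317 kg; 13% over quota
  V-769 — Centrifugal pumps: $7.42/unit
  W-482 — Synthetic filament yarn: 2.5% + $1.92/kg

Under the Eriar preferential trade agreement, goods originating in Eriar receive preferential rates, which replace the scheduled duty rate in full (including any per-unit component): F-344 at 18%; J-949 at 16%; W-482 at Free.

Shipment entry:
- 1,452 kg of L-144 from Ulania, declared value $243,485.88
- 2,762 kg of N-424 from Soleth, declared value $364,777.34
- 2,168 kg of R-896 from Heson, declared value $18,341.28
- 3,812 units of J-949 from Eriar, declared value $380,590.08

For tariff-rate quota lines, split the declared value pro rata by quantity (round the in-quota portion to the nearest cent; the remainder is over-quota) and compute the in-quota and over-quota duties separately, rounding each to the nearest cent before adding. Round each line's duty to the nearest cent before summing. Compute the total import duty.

Line 1 (L-144, Ulania, 1,452 kg, $243,485.88):
Base rate for L-144 is 2% + $3.88/kg.
Duty = $243,485.88 × 2% + 1,452 × $3.88 = $10,503.48.
Line 2 (N-424, Soleth, 2,762 kg, $364,777.34):
Base rate for N-424 is 19.5% + $3.91/kg.
Duty = $364,777.34 × 19.5% + 2,762 × $3.91 = $81,931.00.
Line 3 (R-896, Heson, 2,168 kg, $18,341.28):
Code R-896 is under a tariff-rate quota (threshold 2,317 kg). Quantity 2,168 kg is within the quota, so the in-quota rate 0.5% applies to the full value.
Duty = $18,341.28 × 0.5% = $91.71.
Line 4 (J-949, Eriar, 3,812 units, $380,590.08):
Base rate for J-949 is 18.5% + $1.53/unit.
Origin Eriar qualifies under the Hesar–Eriar agreement and J-949 is covered: preferential rate 16% applies instead.
Duty = $380,590.08 × 16% = $60,894.41.
Total = $10,503.48 + $81,931.00 + $91.71 + $60,894.41 = $153,420.60.

$153,420.60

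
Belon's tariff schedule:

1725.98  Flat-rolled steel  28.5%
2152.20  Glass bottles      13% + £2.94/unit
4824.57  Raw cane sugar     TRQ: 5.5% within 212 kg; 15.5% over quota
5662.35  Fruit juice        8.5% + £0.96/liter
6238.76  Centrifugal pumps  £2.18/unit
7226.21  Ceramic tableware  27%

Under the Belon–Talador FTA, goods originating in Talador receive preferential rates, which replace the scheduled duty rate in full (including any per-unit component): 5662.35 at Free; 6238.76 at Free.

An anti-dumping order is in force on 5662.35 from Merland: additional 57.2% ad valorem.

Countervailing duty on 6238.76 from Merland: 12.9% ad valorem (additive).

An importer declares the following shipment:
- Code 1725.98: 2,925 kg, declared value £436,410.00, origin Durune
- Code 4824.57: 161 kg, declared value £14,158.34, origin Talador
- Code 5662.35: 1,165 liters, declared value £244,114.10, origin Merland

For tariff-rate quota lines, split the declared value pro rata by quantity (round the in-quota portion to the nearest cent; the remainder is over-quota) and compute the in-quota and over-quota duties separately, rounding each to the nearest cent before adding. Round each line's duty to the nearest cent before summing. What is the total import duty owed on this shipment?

Line 1 (1725.98, Durune, 2,925 kg, £436,410.00):
Base rate for 1725.98 is 28.5%.
Duty = £436,410.00 × 28.5% = £124,376.85.
Line 2 (4824.57, Talador, 161 kg, £14,158.34):
Code 4824.57 is under a tariff-rate quota (threshold 212 kg). Quantity 161 kg is within the quota, so the in-quota rate 5.5% applies to the full value.
Duty = £14,158.34 × 5.5% = £778.71.
Line 3 (5662.35, Merland, 1,165 liters, £244,114.10):
Base rate for 5662.35 is 8.5% + £0.96/liter.
5662.35 has an FTA preferential rate, but origin Merland is not Talador; base rate stands.
Additional duty on 5662.35 from Merland: +57.2%. Applied ad valorem rate: 8.5% + 57.2% = 65.7%.
Duty = £244,114.10 × 65.7% + 1,165 × £0.96 = £161,501.36.
Total = £124,376.85 + £778.71 + £161,501.36 = £286,656.92.

£286,656.92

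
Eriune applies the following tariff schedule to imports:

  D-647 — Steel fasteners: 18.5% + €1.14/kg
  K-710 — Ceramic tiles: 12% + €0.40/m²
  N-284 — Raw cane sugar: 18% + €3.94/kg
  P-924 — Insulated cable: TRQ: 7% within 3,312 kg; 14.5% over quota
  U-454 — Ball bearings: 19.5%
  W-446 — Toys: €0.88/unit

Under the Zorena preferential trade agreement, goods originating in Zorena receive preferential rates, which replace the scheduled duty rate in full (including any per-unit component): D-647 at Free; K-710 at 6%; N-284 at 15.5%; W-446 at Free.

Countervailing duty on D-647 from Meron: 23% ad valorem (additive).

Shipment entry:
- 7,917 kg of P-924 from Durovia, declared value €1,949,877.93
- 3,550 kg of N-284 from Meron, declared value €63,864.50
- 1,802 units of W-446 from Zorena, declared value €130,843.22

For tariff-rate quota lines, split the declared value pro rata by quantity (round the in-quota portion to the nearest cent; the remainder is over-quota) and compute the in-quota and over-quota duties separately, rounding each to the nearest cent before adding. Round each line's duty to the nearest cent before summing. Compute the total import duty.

€247,036.47

Line 1 (P-924, Durovia, 7,917 kg, €1,949,877.93):
Code P-924 is under a tariff-rate quota (threshold 3,312 kg). In-quota: 3,312 kg at 7%; over-quota: 4,605 kg at 14.5%.
Pro-rata value split: in-quota = €1,949,877.93 × 3,312/7,917 = €815,712.48; over-quota = €1,949,877.93 − €815,712.48 = €1,134,165.45.
In-quota duty = €815,712.48 × 7% = €57,099.87. Over-quota duty = €1,134,165.45 × 14.5% = €164,453.99.
Line duty = €57,099.87 + €164,453.99 = €221,553.86.
Line 2 (N-284, Meron, 3,550 kg, €63,864.50):
Base rate for N-284 is 18% + €3.94/kg.
N-284 has an FTA preferential rate, but origin Meron is not Zorena; base rate stands.
Duty = €63,864.50 × 18% + 3,550 × €3.94 = €25,482.61.
Line 3 (W-446, Zorena, 1,802 units, €130,843.22):
Base rate for W-446 is €0.88/unit.
Origin Zorena qualifies under the Eriune–Zorena agreement and W-446 is covered: preferential rate Free applies instead.
Duty = €130,843.22 × 0% = €0.00.
Total = €221,553.86 + €25,482.61 + €0.00 = €247,036.47.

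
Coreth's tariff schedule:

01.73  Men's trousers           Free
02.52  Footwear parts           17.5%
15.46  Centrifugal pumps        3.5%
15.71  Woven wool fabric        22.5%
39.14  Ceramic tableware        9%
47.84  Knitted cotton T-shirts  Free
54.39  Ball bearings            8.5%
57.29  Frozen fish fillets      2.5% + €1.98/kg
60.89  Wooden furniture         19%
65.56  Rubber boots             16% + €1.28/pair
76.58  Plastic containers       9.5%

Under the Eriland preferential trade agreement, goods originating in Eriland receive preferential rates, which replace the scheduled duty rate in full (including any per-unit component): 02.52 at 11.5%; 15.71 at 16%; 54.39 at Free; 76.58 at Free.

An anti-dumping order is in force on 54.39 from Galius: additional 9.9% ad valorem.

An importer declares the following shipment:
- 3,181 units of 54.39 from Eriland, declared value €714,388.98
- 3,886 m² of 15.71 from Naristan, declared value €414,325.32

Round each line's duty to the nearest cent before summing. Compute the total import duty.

€93,223.20

Line 1 (54.39, Eriland, 3,181 units, €714,388.98):
Base rate for 54.39 is 8.5%.
Origin Eriland qualifies under the Coreth–Eriland agreement and 54.39 is covered: preferential rate Free applies instead.
The additional-duty order on 54.39 targets Galius, not Eriland; it does not apply.
Duty = €714,388.98 × 0% = €0.00.
Line 2 (15.71, Naristan, 3,886 m², €414,325.32):
Base rate for 15.71 is 22.5%.
15.71 has an FTA preferential rate, but origin Naristan is not Eriland; base rate stands.
Duty = €414,325.32 × 22.5% = €93,223.20.
Total = €0.00 + €93,223.20 = €93,223.20.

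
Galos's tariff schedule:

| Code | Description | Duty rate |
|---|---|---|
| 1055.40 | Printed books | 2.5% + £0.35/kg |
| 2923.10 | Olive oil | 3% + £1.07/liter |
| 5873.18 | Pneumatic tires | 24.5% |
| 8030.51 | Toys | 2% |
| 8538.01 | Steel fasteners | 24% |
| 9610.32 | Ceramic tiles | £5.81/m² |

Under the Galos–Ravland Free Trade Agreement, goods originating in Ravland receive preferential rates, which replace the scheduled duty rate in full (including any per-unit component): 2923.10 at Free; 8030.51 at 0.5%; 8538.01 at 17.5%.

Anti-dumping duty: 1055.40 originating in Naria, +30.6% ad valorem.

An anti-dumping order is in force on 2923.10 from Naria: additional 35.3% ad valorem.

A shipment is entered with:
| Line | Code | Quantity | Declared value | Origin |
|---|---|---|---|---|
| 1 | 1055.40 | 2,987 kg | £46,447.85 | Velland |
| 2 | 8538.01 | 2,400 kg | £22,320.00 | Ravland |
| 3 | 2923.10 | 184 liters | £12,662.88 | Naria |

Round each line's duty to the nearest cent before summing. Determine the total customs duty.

£11,159.41

Line 1 (1055.40, Velland, 2,987 kg, £46,447.85):
Base rate for 1055.40 is 2.5% + £0.35/kg.
The additional-duty order on 1055.40 targets Naria, not Velland; it does not apply.
Duty = £46,447.85 × 2.5% + 2,987 × £0.35 = £2,206.65.
Line 2 (8538.01, Ravland, 2,400 kg, £22,320.00):
Base rate for 8538.01 is 24%.
Origin Ravland qualifies under the Galos–Ravland agreement and 8538.01 is covered: preferential rate 17.5% applies instead.
Duty = £22,320.00 × 17.5% = £3,906.00.
Line 3 (2923.10, Naria, 184 liters, £12,662.88):
Base rate for 2923.10 is 3% + £1.07/liter.
2923.10 has an FTA preferential rate, but origin Naria is not Ravland; base rate stands.
Additional duty on 2923.10 from Naria: +35.3%. Applied ad valorem rate: 3% + 35.3% = 38.3%.
Duty = £12,662.88 × 38.3% + 184 × £1.07 = £5,046.76.
Total = £2,206.65 + £3,906.00 + £5,046.76 = £11,159.41.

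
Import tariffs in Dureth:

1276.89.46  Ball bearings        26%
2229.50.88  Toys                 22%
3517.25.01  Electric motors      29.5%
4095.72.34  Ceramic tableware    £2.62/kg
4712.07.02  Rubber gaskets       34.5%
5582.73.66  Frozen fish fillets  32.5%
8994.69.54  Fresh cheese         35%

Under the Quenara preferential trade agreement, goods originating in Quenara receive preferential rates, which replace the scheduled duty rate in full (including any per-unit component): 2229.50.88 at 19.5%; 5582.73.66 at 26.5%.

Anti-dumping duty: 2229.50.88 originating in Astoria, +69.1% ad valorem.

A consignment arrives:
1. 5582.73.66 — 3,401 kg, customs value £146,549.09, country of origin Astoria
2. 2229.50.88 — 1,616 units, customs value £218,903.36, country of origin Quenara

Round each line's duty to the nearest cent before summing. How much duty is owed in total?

£90,314.61

Line 1 (5582.73.66, Astoria, 3,401 kg, £146,549.09):
Base rate for 5582.73.66 is 32.5%.
5582.73.66 has an FTA preferential rate, but origin Astoria is not Quenara; base rate stands.
Duty = £146,549.09 × 32.5% = £47,628.45.
Line 2 (2229.50.88, Quenara, 1,616 units, £218,903.36):
Base rate for 2229.50.88 is 22%.
Origin Quenara qualifies under the Dureth–Quenara agreement and 2229.50.88 is covered: preferential rate 19.5% applies instead.
The additional-duty order on 2229.50.88 targets Astoria, not Quenara; it does not apply.
Duty = £218,903.36 × 19.5% = £42,686.16.
Total = £47,628.45 + £42,686.16 = £90,314.61.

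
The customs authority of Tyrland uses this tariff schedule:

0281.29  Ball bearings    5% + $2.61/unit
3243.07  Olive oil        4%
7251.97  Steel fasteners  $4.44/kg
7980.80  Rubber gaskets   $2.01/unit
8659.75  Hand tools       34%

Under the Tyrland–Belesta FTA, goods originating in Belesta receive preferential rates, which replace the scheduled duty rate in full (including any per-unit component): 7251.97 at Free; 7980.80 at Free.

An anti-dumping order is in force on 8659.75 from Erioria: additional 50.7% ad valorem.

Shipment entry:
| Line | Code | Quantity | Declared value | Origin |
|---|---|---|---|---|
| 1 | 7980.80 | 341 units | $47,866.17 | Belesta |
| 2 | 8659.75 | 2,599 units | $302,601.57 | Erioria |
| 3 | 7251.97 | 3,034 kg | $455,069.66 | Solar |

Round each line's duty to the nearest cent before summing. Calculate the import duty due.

Line 1 (7980.80, Belesta, 341 units, $47,866.17):
Base rate for 7980.80 is $2.01/unit.
Origin Belesta qualifies under the Tyrland–Belesta agreement and 7980.80 is covered: preferential rate Free applies instead.
Duty = $47,866.17 × 0% = $0.00.
Line 2 (8659.75, Erioria, 2,599 units, $302,601.57):
Base rate for 8659.75 is 34%.
Additional duty on 8659.75 from Erioria: +50.7%. Applied ad valorem rate: 34% + 50.7% = 84.7%.
Duty = $302,601.57 × 84.7% = $256,303.53.
Line 3 (7251.97, Solar, 3,034 kg, $455,069.66):
Base rate for 7251.97 is $4.44/kg.
7251.97 has an FTA preferential rate, but origin Solar is not Belesta; base rate stands.
Duty = 3,034 × $4.44 = $13,470.96.
Total = $0.00 + $256,303.53 + $13,470.96 = $269,774.49.

$269,774.49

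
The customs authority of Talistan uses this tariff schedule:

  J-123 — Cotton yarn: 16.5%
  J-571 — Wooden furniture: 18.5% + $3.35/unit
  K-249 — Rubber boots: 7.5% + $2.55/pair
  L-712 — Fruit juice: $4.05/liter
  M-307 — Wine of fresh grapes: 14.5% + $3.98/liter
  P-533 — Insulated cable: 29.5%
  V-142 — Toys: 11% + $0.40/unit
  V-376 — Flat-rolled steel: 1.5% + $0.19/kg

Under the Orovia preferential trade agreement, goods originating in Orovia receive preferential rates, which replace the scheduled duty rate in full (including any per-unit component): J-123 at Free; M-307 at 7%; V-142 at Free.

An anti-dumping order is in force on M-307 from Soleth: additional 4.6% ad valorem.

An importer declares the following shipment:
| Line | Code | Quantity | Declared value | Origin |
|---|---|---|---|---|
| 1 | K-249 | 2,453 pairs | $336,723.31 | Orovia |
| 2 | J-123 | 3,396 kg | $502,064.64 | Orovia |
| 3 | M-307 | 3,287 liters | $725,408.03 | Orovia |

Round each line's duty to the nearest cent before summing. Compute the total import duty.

$82,287.96

Line 1 (K-249, Orovia, 2,453 pairs, $336,723.31):
Base rate for K-249 is 7.5% + $2.55/pair.
Origin Orovia is the FTA partner but K-249 is not on the preference list; base rate stands.
Duty = $336,723.31 × 7.5% + 2,453 × $2.55 = $31,509.40.
Line 2 (J-123, Orovia, 3,396 kg, $502,064.64):
Base rate for J-123 is 16.5%.
Origin Orovia qualifies under the Talistan–Orovia agreement and J-123 is covered: preferential rate Free applies instead.
Duty = $502,064.64 × 0% = $0.00.
Line 3 (M-307, Orovia, 3,287 liters, $725,408.03):
Base rate for M-307 is 14.5% + $3.98/liter.
Origin Orovia qualifies under the Talistan–Orovia agreement and M-307 is covered: preferential rate 7% applies instead.
The additional-duty order on M-307 targets Soleth, not Orovia; it does not apply.
Duty = $725,408.03 × 7% = $50,778.56.
Total = $31,509.40 + $0.00 + $50,778.56 = $82,287.96.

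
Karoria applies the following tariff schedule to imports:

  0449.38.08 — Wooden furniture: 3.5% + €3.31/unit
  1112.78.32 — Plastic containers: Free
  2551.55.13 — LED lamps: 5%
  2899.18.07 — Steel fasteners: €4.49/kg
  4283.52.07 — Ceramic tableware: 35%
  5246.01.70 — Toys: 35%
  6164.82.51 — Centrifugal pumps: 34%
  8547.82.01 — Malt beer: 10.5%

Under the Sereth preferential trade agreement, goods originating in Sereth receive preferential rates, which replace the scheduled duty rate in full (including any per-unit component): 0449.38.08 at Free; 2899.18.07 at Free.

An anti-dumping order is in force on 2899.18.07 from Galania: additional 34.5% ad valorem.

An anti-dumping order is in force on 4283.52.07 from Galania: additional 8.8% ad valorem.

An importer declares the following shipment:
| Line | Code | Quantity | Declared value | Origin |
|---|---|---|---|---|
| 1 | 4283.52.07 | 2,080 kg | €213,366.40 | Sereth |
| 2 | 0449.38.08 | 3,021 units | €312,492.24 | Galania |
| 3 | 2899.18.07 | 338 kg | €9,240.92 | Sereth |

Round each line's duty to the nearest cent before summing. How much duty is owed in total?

Line 1 (4283.52.07, Sereth, 2,080 kg, €213,366.40):
Base rate for 4283.52.07 is 35%.
Origin Sereth is the FTA partner but 4283.52.07 is not on the preference list; base rate stands.
The additional-duty order on 4283.52.07 targets Galania, not Sereth; it does not apply.
Duty = €213,366.40 × 35% = €74,678.24.
Line 2 (0449.38.08, Galania, 3,021 units, €312,492.24):
Base rate for 0449.38.08 is 3.5% + €3.31/unit.
0449.38.08 has an FTA preferential rate, but origin Galania is not Sereth; base rate stands.
Duty = €312,492.24 × 3.5% + 3,021 × €3.31 = €20,936.74.
Line 3 (2899.18.07, Sereth, 338 kg, €9,240.92):
Base rate for 2899.18.07 is €4.49/kg.
Origin Sereth qualifies under the Karoria–Sereth agreement and 2899.18.07 is covered: preferential rate Free applies instead.
The additional-duty order on 2899.18.07 targets Galania, not Sereth; it does not apply.
Duty = €9,240.92 × 0% = €0.00.
Total = €74,678.24 + €20,936.74 + €0.00 = €95,614.98.

€95,614.98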